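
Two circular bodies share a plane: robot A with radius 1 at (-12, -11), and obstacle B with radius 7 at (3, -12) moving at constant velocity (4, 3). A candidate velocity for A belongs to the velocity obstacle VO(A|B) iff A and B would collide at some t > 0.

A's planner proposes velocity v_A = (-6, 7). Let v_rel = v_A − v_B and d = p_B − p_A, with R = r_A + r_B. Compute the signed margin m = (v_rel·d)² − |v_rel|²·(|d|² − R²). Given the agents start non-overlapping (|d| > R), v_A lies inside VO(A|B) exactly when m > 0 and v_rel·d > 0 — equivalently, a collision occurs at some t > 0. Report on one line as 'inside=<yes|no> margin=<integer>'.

d = (15, -1),  |d|² = 226;  R = 1+7 = 8,  c = 226−8² = 162
v_rel = (-10, 4),  |v_rel|² = 116;  v_rel·d = (-10)·(15) + (4)·(-1) = -154
116·t² + 308·t + 162 = 0  ⇒  m = (-154)² − 116·162 = 4924
m = 4924 > 0,  v_rel·d = -154 < 0  ⇒  outside

inside=no margin=4924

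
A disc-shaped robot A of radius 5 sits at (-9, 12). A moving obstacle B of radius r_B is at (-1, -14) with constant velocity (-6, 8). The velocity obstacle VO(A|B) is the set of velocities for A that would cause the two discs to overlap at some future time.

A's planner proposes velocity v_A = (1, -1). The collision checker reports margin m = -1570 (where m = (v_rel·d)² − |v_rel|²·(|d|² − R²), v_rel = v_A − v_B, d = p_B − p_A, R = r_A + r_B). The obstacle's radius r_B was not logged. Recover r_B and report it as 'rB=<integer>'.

m = -1570
d = (8, -26);  v_rel = (7, -9),  |v_rel|² = 130
v_rel×d = (7)·(-26) − (-9)·(8) = -110
since m = R²·130 − (-110)²:  R² = (12100 + -1570) / 130 = 81
R = √81 = 9  ⇒  r_B = 9 − 5 = 4

rB=4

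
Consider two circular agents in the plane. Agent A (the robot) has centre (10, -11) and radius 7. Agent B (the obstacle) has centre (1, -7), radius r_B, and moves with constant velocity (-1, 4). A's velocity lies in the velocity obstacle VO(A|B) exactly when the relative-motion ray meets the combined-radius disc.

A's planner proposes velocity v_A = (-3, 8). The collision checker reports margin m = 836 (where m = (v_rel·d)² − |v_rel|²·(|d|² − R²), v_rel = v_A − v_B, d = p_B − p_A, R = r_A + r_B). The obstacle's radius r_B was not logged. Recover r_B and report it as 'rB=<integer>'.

m = 836
d = (-9, 4);  v_rel = (-2, 4),  |v_rel|² = 20
v_rel×d = (-2)·(4) − (4)·(-9) = 28
since m = R²·20 − 28²:  R² = (784 + 836) / 20 = 81
R = √81 = 9  ⇒  r_B = 9 − 7 = 2

rB=2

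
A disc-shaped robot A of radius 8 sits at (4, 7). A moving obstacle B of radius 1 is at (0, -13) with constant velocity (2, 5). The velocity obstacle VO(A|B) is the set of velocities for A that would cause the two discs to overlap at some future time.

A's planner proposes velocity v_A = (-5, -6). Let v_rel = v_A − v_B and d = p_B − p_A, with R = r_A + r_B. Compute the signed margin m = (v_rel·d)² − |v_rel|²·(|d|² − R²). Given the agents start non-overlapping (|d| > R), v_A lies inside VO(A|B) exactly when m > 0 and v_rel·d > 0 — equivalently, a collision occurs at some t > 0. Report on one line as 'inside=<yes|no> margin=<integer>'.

d = (-4, -20),  |d|² = 416;  R = 8+1 = 9,  c = 416−9² = 335
v_rel = (-7, -11),  |v_rel|² = 170;  v_rel·d = (-7)·(-4) + (-11)·(-20) = 248
170·t² − 496·t + 335 = 0  ⇒  m = 248² − 170·335 = 4554
m = 4554 > 0,  v_rel·d = 248 > 0  ⇒  inside

inside=yes margin=4554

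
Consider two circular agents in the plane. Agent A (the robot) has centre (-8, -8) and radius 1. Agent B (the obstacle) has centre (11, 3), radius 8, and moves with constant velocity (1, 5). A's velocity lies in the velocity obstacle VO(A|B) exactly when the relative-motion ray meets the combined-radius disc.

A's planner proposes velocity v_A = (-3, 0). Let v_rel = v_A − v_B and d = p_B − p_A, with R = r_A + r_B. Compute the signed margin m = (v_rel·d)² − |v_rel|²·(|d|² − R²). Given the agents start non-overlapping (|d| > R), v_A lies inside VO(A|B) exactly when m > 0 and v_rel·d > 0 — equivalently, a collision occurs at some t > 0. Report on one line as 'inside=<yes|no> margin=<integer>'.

d = (19, 11),  |d|² = 482;  R = 1+8 = 9,  c = 482−9² = 401
v_rel = (-4, -5),  |v_rel|² = 41;  v_rel·d = (-4)·(19) + (-5)·(11) = -131
41·t² + 262·t + 401 = 0  ⇒  m = (-131)² − 41·401 = 720
m = 720 > 0,  v_rel·d = -131 < 0  ⇒  outside

inside=no margin=720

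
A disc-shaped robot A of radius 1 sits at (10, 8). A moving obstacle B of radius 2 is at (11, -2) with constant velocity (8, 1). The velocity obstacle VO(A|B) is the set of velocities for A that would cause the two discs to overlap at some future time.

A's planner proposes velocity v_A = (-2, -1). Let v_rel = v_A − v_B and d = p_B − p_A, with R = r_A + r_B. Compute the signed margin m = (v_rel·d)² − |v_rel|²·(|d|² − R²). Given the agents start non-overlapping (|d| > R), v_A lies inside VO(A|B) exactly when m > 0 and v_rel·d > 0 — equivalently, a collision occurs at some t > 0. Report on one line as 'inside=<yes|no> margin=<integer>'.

d = (1, -10),  |d|² = 101;  R = 1+2 = 3,  c = 101−3² = 92
v_rel = (-10, -2),  |v_rel|² = 104;  v_rel·d = (-10)·(1) + (-2)·(-10) = 10
104·t² − 20·t + 92 = 0  ⇒  m = 10² − 104·92 = -9468
m = -9468 < 0,  v_rel·d = 10 > 0  ⇒  outside

inside=no margin=-9468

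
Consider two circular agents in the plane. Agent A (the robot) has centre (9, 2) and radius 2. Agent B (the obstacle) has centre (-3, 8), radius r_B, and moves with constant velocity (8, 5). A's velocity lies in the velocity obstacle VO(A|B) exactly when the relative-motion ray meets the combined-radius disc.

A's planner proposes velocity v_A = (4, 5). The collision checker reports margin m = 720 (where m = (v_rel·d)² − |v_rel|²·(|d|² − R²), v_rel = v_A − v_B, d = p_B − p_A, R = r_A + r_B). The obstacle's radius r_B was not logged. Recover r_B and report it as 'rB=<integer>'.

m = 720
d = (-12, 6);  v_rel = (-4, 0),  |v_rel|² = 16
v_rel×d = (-4)·(6) − (0)·(-12) = -24
since m = R²·16 − (-24)²:  R² = (576 + 720) / 16 = 81
R = √81 = 9  ⇒  r_B = 9 − 2 = 7

rB=7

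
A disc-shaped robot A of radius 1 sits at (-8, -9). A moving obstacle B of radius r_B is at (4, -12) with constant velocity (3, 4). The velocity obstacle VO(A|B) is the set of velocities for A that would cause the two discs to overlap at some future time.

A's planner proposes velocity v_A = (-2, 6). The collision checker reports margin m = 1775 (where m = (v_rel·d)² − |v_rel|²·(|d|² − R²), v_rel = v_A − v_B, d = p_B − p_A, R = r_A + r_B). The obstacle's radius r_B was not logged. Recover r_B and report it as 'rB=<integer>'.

m = 1775
d = (12, -3);  v_rel = (-5, 2),  |v_rel|² = 29
v_rel×d = (-5)·(-3) − (2)·(12) = -9
since m = R²·29 − (-9)²:  R² = (81 + 1775) / 29 = 64
R = √64 = 8  ⇒  r_B = 8 − 1 = 7

rB=7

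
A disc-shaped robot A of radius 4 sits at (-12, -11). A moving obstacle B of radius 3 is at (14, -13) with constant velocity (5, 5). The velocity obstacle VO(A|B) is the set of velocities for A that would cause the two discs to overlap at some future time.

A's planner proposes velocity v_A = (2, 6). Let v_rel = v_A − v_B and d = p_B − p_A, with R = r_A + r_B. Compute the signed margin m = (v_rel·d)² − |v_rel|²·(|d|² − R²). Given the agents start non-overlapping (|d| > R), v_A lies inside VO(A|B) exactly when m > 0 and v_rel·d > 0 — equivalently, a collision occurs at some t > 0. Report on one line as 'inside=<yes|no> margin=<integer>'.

d = (26, -2),  |d|² = 680;  R = 4+3 = 7,  c = 680−7² = 631
v_rel = (-3, 1),  |v_rel|² = 10;  v_rel·d = (-3)·(26) + (1)·(-2) = -80
10·t² + 160·t + 631 = 0  ⇒  m = (-80)² − 10·631 = 90
m = 90 > 0,  v_rel·d = -80 < 0  ⇒  outside

inside=no margin=90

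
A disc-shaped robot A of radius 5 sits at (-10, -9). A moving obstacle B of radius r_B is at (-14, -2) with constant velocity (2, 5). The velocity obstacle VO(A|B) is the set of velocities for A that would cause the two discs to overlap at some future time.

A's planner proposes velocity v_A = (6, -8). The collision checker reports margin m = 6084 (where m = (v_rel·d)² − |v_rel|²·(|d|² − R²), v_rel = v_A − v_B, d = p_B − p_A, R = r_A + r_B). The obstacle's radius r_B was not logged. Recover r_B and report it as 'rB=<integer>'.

m = 6084
d = (-4, 7);  v_rel = (4, -13),  |v_rel|² = 185
v_rel×d = (4)·(7) − (-13)·(-4) = -24
since m = R²·185 − (-24)²:  R² = (576 + 6084) / 185 = 36
R = √36 = 6  ⇒  r_B = 6 − 5 = 1

rB=1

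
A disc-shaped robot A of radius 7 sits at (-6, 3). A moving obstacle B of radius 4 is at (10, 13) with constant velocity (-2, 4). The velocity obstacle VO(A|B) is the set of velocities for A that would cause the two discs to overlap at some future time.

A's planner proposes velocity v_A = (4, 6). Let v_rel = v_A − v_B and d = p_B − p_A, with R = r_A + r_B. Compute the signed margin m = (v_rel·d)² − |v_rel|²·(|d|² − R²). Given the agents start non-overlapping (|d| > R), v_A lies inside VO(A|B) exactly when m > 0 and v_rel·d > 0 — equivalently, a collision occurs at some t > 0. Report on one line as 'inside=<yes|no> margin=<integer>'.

d = (16, 10),  |d|² = 356;  R = 7+4 = 11,  c = 356−11² = 235
v_rel = (6, 2),  |v_rel|² = 40;  v_rel·d = (6)·(16) + (2)·(10) = 116
40·t² − 232·t + 235 = 0  ⇒  m = 116² − 40·235 = 4056
m = 4056 > 0,  v_rel·d = 116 > 0  ⇒  inside

inside=yes margin=4056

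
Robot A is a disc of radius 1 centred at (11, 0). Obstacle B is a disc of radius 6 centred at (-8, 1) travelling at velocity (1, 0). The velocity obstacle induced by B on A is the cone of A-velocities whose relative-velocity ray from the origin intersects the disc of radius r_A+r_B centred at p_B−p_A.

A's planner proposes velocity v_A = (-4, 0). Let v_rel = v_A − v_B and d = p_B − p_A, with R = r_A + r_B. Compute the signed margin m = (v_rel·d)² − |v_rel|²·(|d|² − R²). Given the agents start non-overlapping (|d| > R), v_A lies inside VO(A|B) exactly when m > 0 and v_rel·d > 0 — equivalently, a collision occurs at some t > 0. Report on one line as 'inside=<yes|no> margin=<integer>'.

d = (-19, 1),  |d|² = 362;  R = 1+6 = 7,  c = 362−7² = 313
v_rel = (-5, 0),  |v_rel|² = 25;  v_rel·d = (-5)·(-19) + (0)·(1) = 95
25·t² − 190·t + 313 = 0  ⇒  m = 95² − 25·313 = 1200
m = 1200 > 0,  v_rel·d = 95 > 0  ⇒  inside

inside=yes margin=1200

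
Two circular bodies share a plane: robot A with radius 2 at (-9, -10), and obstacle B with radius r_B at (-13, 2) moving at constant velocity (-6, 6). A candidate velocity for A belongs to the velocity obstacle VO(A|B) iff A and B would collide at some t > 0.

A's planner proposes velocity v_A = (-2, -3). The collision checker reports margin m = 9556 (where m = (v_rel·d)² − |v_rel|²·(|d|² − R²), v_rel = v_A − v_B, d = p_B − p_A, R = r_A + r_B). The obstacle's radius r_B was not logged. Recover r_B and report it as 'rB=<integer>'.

m = 9556
d = (-4, 12);  v_rel = (4, -9),  |v_rel|² = 97
v_rel×d = (4)·(12) − (-9)·(-4) = 12
since m = R²·97 − 12²:  R² = (144 + 9556) / 97 = 100
R = √100 = 10  ⇒  r_B = 10 − 2 = 8

rB=8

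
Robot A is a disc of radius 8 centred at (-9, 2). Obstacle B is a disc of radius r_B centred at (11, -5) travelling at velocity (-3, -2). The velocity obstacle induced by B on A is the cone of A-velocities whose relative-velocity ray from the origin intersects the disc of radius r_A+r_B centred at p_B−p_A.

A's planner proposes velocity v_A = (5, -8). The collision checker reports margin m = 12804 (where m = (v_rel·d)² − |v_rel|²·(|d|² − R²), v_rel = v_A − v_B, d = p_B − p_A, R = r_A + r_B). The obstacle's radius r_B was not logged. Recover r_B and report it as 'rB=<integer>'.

m = 12804
d = (20, -7);  v_rel = (8, -6),  |v_rel|² = 100
v_rel×d = (8)·(-7) − (-6)·(20) = 64
since m = R²·100 − 64²:  R² = (4096 + 12804) / 100 = 169
R = √169 = 13  ⇒  r_B = 13 − 8 = 5

rB=5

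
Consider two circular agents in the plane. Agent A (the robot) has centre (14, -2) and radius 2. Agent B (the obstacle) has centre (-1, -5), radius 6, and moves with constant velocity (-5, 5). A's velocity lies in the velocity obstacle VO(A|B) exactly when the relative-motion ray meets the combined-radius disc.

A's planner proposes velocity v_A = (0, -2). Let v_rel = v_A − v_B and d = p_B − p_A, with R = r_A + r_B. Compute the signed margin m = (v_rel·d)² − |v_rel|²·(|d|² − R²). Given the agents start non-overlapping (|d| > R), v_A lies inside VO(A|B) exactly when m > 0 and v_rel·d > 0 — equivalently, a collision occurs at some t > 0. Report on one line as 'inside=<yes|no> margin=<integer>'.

d = (-15, -3),  |d|² = 234;  R = 2+6 = 8,  c = 234−8² = 170
v_rel = (5, -7),  |v_rel|² = 74;  v_rel·d = (5)·(-15) + (-7)·(-3) = -54
74·t² + 108·t + 170 = 0  ⇒  m = (-54)² − 74·170 = -9664
m = -9664 < 0,  v_rel·d = -54 < 0  ⇒  outside

inside=no margin=-9664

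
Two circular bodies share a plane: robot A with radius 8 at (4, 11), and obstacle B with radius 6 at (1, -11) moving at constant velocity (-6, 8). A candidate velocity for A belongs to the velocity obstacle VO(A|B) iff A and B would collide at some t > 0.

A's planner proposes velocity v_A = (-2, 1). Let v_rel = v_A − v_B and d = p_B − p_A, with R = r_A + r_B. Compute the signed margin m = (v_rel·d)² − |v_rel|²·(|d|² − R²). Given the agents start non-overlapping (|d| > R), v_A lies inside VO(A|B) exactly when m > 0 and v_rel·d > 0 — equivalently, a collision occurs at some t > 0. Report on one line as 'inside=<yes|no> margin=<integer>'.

d = (-3, -22),  |d|² = 493;  R = 8+6 = 14,  c = 493−14² = 297
v_rel = (4, -7),  |v_rel|² = 65;  v_rel·d = (4)·(-3) + (-7)·(-22) = 142
65·t² − 284·t + 297 = 0  ⇒  m = 142² − 65·297 = 859
m = 859 > 0,  v_rel·d = 142 > 0  ⇒  inside

inside=yes margin=859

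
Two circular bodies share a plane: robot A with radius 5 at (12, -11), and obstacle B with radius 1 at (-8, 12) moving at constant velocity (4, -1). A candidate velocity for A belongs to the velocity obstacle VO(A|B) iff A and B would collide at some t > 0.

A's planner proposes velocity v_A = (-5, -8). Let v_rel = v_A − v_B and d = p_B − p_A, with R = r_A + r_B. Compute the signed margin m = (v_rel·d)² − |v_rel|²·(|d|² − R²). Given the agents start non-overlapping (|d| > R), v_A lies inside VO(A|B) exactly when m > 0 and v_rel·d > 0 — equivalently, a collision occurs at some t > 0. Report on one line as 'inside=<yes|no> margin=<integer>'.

d = (-20, 23),  |d|² = 929;  R = 5+1 = 6,  c = 929−6² = 893
v_rel = (-9, -7),  |v_rel|² = 130;  v_rel·d = (-9)·(-20) + (-7)·(23) = 19
130·t² − 38·t + 893 = 0  ⇒  m = 19² − 130·893 = -115729
m = -115729 < 0,  v_rel·d = 19 > 0  ⇒  outside

inside=no margin=-115729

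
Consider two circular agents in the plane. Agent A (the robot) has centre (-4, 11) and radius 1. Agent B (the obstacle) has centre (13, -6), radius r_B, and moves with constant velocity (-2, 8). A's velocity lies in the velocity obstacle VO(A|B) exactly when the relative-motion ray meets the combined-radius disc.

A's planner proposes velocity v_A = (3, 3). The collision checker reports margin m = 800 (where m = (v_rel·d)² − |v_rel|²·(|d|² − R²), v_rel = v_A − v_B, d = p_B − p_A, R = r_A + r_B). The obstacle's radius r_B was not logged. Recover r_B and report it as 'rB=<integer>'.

m = 800
d = (17, -17);  v_rel = (5, -5),  |v_rel|² = 50
v_rel×d = (5)·(-17) − (-5)·(17) = 0
since m = R²·50 − 0²:  R² = (0 + 800) / 50 = 16
R = √16 = 4  ⇒  r_B = 4 − 1 = 3

rB=3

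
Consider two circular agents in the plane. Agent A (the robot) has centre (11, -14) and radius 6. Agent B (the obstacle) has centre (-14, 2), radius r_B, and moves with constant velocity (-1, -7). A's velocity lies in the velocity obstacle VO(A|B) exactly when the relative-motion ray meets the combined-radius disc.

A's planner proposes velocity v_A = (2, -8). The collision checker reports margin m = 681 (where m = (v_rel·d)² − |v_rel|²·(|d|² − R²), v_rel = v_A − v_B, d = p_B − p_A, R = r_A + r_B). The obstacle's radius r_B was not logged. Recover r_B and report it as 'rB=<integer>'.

m = 681
d = (-25, 16);  v_rel = (3, -1),  |v_rel|² = 10
v_rel×d = (3)·(16) − (-1)·(-25) = 23
since m = R²·10 − 23²:  R² = (529 + 681) / 10 = 121
R = √121 = 11  ⇒  r_B = 11 − 6 = 5

rB=5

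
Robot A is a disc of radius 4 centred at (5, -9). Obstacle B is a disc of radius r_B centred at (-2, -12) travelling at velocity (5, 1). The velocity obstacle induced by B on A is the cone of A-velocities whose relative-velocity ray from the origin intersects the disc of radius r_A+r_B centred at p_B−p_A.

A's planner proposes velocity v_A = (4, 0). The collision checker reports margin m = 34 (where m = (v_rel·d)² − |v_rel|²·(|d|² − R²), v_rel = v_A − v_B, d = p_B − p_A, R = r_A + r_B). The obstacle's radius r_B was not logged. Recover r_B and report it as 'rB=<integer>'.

m = 34
d = (-7, -3);  v_rel = (-1, -1),  |v_rel|² = 2
v_rel×d = (-1)·(-3) − (-1)·(-7) = -4
since m = R²·2 − (-4)²:  R² = (16 + 34) / 2 = 25
R = √25 = 5  ⇒  r_B = 5 − 4 = 1

rB=1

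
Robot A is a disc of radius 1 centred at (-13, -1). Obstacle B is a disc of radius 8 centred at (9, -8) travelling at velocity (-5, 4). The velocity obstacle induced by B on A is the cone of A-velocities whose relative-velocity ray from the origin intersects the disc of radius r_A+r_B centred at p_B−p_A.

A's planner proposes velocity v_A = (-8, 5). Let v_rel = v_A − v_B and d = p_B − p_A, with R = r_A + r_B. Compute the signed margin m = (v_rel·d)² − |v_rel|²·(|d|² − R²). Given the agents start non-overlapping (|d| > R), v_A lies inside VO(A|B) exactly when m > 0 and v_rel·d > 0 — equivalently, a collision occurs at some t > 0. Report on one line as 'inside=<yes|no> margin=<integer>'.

d = (22, -7),  |d|² = 533;  R = 1+8 = 9,  c = 533−9² = 452
v_rel = (-3, 1),  |v_rel|² = 10;  v_rel·d = (-3)·(22) + (1)·(-7) = -73
10·t² + 146·t + 452 = 0  ⇒  m = (-73)² − 10·452 = 809
m = 809 > 0,  v_rel·d = -73 < 0  ⇒  outside

inside=no margin=809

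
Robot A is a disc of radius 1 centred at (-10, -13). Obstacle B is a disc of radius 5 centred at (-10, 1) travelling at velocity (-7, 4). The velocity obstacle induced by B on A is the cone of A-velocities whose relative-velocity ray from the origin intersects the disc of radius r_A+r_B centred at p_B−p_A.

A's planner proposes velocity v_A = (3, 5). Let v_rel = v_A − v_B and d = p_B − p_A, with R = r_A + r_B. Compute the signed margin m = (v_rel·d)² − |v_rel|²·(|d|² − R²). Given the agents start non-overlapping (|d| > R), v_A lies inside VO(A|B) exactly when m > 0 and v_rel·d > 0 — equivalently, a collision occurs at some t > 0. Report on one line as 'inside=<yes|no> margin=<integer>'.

d = (0, 14),  |d|² = 196;  R = 1+5 = 6,  c = 196−6² = 160
v_rel = (10, 1),  |v_rel|² = 101;  v_rel·d = (10)·(0) + (1)·(14) = 14
101·t² − 28·t + 160 = 0  ⇒  m = 14² − 101·160 = -15964
m = -15964 < 0,  v_rel·d = 14 > 0  ⇒  outside

inside=no margin=-15964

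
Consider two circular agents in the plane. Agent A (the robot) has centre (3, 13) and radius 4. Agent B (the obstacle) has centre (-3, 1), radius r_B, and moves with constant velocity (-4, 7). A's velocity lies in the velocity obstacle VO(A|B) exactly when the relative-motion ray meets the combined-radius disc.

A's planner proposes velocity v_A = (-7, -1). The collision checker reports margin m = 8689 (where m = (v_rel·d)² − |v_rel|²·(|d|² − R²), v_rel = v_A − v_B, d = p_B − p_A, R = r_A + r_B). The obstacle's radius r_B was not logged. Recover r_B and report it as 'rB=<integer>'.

m = 8689
d = (-6, -12);  v_rel = (-3, -8),  |v_rel|² = 73
v_rel×d = (-3)·(-12) − (-8)·(-6) = -12
since m = R²·73 − (-12)²:  R² = (144 + 8689) / 73 = 121
R = √121 = 11  ⇒  r_B = 11 − 4 = 7

rB=7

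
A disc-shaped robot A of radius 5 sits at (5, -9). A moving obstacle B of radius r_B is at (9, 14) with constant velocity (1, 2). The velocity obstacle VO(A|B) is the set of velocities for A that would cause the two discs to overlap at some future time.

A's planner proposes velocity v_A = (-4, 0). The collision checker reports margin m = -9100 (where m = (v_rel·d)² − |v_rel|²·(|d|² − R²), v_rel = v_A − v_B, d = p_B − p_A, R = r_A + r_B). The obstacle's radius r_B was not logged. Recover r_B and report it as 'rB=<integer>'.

m = -9100
d = (4, 23);  v_rel = (-5, -2),  |v_rel|² = 29
v_rel×d = (-5)·(23) − (-2)·(4) = -107
since m = R²·29 − (-107)²:  R² = (11449 + -9100) / 29 = 81
R = √81 = 9  ⇒  r_B = 9 − 5 = 4

rB=4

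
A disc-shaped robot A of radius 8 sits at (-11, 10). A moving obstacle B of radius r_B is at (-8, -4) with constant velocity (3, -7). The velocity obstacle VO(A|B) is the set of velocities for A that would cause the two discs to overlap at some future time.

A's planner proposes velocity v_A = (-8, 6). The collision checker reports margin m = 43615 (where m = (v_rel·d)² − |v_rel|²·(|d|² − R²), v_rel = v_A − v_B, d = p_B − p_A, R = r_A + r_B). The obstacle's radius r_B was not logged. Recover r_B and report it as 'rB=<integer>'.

m = 43615
d = (3, -14);  v_rel = (-11, 13),  |v_rel|² = 290
v_rel×d = (-11)·(-14) − (13)·(3) = 115
since m = R²·290 − 115²:  R² = (13225 + 43615) / 290 = 196
R = √196 = 14  ⇒  r_B = 14 − 8 = 6

rB=6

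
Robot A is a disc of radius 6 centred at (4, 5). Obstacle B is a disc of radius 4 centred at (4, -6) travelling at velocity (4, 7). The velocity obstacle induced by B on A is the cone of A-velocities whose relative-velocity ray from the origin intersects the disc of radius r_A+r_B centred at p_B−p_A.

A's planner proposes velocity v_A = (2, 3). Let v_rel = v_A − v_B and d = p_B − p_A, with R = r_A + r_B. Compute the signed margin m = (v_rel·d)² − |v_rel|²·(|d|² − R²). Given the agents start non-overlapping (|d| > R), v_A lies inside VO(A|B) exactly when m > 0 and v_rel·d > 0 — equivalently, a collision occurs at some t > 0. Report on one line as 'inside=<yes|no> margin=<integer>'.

d = (0, -11),  |d|² = 121;  R = 6+4 = 10,  c = 121−10² = 21
v_rel = (-2, -4),  |v_rel|² = 20;  v_rel·d = (-2)·(0) + (-4)·(-11) = 44
20·t² − 88·t + 21 = 0  ⇒  m = 44² − 20·21 = 1516
m = 1516 > 0,  v_rel·d = 44 > 0  ⇒  inside

inside=yes margin=1516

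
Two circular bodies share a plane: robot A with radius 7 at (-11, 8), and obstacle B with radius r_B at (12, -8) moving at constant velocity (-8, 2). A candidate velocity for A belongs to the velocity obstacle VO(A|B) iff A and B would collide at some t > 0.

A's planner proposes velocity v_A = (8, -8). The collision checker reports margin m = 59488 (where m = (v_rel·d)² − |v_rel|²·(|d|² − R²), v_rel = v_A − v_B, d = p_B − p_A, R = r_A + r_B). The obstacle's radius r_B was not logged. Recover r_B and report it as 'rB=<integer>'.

m = 59488
d = (23, -16);  v_rel = (16, -10),  |v_rel|² = 356
v_rel×d = (16)·(-16) − (-10)·(23) = -26
since m = R²·356 − (-26)²:  R² = (676 + 59488) / 356 = 169
R = √169 = 13  ⇒  r_B = 13 − 7 = 6

rB=6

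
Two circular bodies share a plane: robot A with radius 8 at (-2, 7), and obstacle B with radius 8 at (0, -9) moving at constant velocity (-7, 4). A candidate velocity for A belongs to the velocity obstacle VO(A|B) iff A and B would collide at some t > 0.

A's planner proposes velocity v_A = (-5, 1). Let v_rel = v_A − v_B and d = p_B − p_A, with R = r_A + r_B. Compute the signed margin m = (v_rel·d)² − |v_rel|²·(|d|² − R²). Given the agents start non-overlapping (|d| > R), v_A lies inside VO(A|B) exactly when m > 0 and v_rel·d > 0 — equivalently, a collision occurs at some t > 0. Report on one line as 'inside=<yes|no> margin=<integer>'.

d = (2, -16),  |d|² = 260;  R = 8+8 = 16,  c = 260−16² = 4
v_rel = (2, -3),  |v_rel|² = 13;  v_rel·d = (2)·(2) + (-3)·(-16) = 52
13·t² − 104·t + 4 = 0  ⇒  m = 52² − 13·4 = 2652
m = 2652 > 0,  v_rel·d = 52 > 0  ⇒  inside

inside=yes margin=2652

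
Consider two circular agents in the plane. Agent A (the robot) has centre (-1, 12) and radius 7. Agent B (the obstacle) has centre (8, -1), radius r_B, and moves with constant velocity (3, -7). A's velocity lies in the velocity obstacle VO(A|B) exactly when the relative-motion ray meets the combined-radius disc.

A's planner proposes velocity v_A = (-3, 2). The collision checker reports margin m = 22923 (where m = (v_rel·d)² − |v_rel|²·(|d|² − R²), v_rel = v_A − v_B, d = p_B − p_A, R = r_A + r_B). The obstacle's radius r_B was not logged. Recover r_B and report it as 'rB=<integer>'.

m = 22923
d = (9, -13);  v_rel = (-6, 9),  |v_rel|² = 117
v_rel×d = (-6)·(-13) − (9)·(9) = -3
since m = R²·117 − (-3)²:  R² = (9 + 22923) / 117 = 196
R = √196 = 14  ⇒  r_B = 14 − 7 = 7

rB=7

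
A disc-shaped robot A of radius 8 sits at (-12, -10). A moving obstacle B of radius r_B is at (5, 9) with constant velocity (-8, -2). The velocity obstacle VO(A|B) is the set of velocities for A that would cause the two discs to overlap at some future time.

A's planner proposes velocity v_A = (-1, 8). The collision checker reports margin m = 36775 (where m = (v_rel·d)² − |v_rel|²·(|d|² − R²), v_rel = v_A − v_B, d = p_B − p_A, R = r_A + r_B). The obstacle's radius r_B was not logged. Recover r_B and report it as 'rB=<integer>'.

m = 36775
d = (17, 19);  v_rel = (7, 10),  |v_rel|² = 149
v_rel×d = (7)·(19) − (10)·(17) = -37
since m = R²·149 − (-37)²:  R² = (1369 + 36775) / 149 = 256
R = √256 = 16  ⇒  r_B = 16 − 8 = 8

rB=8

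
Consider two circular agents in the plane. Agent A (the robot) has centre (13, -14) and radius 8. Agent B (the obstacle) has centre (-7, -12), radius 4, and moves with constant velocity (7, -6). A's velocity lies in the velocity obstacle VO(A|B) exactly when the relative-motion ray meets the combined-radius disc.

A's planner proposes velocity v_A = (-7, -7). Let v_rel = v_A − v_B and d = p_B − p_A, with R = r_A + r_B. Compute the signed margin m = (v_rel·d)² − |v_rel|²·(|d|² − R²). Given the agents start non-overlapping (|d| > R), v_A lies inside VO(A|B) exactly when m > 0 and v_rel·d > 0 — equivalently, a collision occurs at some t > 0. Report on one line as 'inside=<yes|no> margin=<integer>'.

d = (-20, 2),  |d|² = 404;  R = 8+4 = 12,  c = 404−12² = 260
v_rel = (-14, -1),  |v_rel|² = 197;  v_rel·d = (-14)·(-20) + (-1)·(2) = 278
197·t² − 556·t + 260 = 0  ⇒  m = 278² − 197·260 = 26064
m = 26064 > 0,  v_rel·d = 278 > 0  ⇒  inside

inside=yes margin=26064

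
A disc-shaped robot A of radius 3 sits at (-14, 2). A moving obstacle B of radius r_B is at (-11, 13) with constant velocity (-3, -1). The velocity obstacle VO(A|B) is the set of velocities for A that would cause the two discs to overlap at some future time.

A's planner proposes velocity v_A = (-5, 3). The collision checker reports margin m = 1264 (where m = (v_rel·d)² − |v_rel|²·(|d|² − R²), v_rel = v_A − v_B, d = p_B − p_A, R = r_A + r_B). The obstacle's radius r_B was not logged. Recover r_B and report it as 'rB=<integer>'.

m = 1264
d = (3, 11);  v_rel = (-2, 4),  |v_rel|² = 20
v_rel×d = (-2)·(11) − (4)·(3) = -34
since m = R²·20 − (-34)²:  R² = (1156 + 1264) / 20 = 121
R = √121 = 11  ⇒  r_B = 11 − 3 = 8

rB=8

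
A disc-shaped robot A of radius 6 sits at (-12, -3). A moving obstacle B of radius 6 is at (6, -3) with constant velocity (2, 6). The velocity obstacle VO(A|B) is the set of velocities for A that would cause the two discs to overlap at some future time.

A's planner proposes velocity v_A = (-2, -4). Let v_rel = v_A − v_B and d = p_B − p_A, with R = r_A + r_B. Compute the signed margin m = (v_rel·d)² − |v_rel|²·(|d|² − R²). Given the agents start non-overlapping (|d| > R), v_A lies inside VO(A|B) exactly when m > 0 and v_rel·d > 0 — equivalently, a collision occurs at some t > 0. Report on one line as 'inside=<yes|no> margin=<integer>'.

d = (18, 0),  |d|² = 324;  R = 6+6 = 12,  c = 324−12² = 180
v_rel = (-4, -10),  |v_rel|² = 116;  v_rel·d = (-4)·(18) + (-10)·(0) = -72
116·t² + 144·t + 180 = 0  ⇒  m = (-72)² − 116·180 = -15696
m = -15696 < 0,  v_rel·d = -72 < 0  ⇒  outside

inside=no margin=-15696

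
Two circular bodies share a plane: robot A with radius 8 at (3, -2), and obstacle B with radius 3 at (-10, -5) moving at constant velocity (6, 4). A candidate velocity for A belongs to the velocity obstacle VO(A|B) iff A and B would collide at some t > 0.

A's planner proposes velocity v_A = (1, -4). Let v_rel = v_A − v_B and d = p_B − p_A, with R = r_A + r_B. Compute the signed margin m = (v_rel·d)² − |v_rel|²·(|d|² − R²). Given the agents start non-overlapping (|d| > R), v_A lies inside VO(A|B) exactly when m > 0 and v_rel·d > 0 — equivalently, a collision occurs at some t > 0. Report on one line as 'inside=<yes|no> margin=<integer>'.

d = (-13, -3),  |d|² = 178;  R = 8+3 = 11,  c = 178−11² = 57
v_rel = (-5, -8),  |v_rel|² = 89;  v_rel·d = (-5)·(-13) + (-8)·(-3) = 89
89·t² − 178·t + 57 = 0  ⇒  m = 89² − 89·57 = 2848
m = 2848 > 0,  v_rel·d = 89 > 0  ⇒  inside

inside=yes margin=2848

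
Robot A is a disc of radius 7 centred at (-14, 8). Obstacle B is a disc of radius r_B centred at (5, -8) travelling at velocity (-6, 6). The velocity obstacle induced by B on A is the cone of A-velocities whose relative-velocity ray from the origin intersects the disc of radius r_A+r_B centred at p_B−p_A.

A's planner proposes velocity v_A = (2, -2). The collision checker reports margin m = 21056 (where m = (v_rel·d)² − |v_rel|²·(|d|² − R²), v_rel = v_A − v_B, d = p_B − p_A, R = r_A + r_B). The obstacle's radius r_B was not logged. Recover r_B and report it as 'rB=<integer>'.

m = 21056
d = (19, -16);  v_rel = (8, -8),  |v_rel|² = 128
v_rel×d = (8)·(-16) − (-8)·(19) = 24
since m = R²·128 − 24²:  R² = (576 + 21056) / 128 = 169
R = √169 = 13  ⇒  r_B = 13 − 7 = 6

rB=6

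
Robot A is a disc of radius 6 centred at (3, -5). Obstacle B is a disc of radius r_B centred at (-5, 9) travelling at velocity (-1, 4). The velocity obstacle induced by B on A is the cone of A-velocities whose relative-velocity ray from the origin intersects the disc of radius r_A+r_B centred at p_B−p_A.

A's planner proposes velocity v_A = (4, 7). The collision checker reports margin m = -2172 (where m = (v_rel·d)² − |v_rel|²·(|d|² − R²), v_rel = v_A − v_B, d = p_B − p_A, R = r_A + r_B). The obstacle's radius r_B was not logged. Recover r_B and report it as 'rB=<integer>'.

m = -2172
d = (-8, 14);  v_rel = (5, 3),  |v_rel|² = 34
v_rel×d = (5)·(14) − (3)·(-8) = 94
since m = R²·34 − 94²:  R² = (8836 + -2172) / 34 = 196
R = √196 = 14  ⇒  r_B = 14 − 6 = 8

rB=8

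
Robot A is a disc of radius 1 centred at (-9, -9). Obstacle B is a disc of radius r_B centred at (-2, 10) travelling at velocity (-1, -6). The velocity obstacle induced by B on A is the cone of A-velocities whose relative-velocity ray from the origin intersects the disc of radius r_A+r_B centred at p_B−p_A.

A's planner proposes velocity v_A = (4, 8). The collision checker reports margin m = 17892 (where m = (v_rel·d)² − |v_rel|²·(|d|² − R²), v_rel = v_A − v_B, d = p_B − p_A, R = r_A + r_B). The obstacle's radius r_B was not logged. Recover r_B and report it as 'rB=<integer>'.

m = 17892
d = (7, 19);  v_rel = (5, 14),  |v_rel|² = 221
v_rel×d = (5)·(19) − (14)·(7) = -3
since m = R²·221 − (-3)²:  R² = (9 + 17892) / 221 = 81
R = √81 = 9  ⇒  r_B = 9 − 1 = 8

rB=8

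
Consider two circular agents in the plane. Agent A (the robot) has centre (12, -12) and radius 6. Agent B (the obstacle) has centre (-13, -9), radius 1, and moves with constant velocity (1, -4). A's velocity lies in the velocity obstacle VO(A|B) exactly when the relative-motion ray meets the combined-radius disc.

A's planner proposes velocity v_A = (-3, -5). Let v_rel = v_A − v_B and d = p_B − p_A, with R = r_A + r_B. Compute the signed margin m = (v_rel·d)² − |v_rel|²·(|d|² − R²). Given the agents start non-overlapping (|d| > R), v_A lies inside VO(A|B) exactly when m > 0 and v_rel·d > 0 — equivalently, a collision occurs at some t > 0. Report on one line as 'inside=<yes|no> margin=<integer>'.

d = (-25, 3),  |d|² = 634;  R = 6+1 = 7,  c = 634−7² = 585
v_rel = (-4, -1),  |v_rel|² = 17;  v_rel·d = (-4)·(-25) + (-1)·(3) = 97
17·t² − 194·t + 585 = 0  ⇒  m = 97² − 17·585 = -536
m = -536 < 0,  v_rel·d = 97 > 0  ⇒  outside

inside=no margin=-536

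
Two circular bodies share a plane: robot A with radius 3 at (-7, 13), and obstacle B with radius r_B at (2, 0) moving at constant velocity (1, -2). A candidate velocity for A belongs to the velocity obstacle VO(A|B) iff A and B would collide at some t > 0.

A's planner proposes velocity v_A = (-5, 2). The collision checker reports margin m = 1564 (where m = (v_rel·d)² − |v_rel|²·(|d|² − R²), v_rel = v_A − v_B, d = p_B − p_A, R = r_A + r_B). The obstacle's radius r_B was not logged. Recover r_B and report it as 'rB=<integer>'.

m = 1564
d = (9, -13);  v_rel = (-6, 4),  |v_rel|² = 52
v_rel×d = (-6)·(-13) − (4)·(9) = 42
since m = R²·52 − 42²:  R² = (1764 + 1564) / 52 = 64
R = √64 = 8  ⇒  r_B = 8 − 3 = 5

rB=5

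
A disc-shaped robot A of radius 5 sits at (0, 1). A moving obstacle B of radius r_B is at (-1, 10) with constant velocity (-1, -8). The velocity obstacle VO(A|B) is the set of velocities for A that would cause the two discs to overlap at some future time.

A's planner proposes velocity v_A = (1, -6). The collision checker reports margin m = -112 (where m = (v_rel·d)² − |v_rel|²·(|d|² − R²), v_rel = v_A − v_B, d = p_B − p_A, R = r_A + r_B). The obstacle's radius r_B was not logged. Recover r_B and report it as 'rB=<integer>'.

m = -112
d = (-1, 9);  v_rel = (2, 2),  |v_rel|² = 8
v_rel×d = (2)·(9) − (2)·(-1) = 20
since m = R²·8 − 20²:  R² = (400 + -112) / 8 = 36
R = √36 = 6  ⇒  r_B = 6 − 5 = 1

rB=1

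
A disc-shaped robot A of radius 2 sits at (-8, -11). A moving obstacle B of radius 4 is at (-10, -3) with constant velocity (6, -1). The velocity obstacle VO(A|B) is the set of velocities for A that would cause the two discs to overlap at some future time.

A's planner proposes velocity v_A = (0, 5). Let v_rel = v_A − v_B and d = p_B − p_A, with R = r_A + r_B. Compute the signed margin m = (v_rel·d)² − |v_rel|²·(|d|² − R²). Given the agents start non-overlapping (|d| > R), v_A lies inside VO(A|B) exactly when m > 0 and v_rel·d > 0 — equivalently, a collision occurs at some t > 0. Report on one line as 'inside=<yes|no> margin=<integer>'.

d = (-2, 8),  |d|² = 68;  R = 2+4 = 6,  c = 68−6² = 32
v_rel = (-6, 6),  |v_rel|² = 72;  v_rel·d = (-6)·(-2) + (6)·(8) = 60
72·t² − 120·t + 32 = 0  ⇒  m = 60² − 72·32 = 1296
m = 1296 > 0,  v_rel·d = 60 > 0  ⇒  inside

inside=yes margin=1296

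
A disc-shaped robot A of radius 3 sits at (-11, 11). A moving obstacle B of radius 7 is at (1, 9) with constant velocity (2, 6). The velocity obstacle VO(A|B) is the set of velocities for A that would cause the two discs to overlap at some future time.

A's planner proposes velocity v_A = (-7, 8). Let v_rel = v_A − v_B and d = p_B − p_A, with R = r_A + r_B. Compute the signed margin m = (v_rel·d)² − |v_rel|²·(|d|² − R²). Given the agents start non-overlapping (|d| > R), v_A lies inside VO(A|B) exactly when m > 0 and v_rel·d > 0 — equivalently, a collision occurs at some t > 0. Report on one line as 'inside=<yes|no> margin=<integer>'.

d = (12, -2),  |d|² = 148;  R = 3+7 = 10,  c = 148−10² = 48
v_rel = (-9, 2),  |v_rel|² = 85;  v_rel·d = (-9)·(12) + (2)·(-2) = -112
85·t² + 224·t + 48 = 0  ⇒  m = (-112)² − 85·48 = 8464
m = 8464 > 0,  v_rel·d = -112 < 0  ⇒  outside

inside=no margin=8464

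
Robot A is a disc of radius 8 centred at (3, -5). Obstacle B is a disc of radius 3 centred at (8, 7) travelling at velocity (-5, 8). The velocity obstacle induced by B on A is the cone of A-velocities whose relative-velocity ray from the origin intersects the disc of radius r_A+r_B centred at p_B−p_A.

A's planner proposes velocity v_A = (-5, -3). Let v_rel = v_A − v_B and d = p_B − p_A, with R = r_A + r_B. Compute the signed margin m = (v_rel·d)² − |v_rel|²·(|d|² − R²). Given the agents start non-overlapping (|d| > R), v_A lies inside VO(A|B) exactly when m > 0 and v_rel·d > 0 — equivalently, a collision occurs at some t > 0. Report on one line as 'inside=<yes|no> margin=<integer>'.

d = (5, 12),  |d|² = 169;  R = 8+3 = 11,  c = 169−11² = 48
v_rel = (0, -11),  |v_rel|² = 121;  v_rel·d = (0)·(5) + (-11)·(12) = -132
121·t² + 264·t + 48 = 0  ⇒  m = (-132)² − 121·48 = 11616
m = 11616 > 0,  v_rel·d = -132 < 0  ⇒  outside

inside=no margin=11616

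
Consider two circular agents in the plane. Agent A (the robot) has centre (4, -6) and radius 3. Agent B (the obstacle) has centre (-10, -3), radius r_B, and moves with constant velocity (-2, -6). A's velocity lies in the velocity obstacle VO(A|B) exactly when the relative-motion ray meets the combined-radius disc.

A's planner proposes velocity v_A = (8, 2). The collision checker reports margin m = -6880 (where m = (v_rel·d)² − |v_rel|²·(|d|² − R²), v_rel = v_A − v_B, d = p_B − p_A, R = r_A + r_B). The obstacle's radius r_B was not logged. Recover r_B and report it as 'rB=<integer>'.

m = -6880
d = (-14, 3);  v_rel = (10, 8),  |v_rel|² = 164
v_rel×d = (10)·(3) − (8)·(-14) = 142
since m = R²·164 − 142²:  R² = (20164 + -6880) / 164 = 81
R = √81 = 9  ⇒  r_B = 9 − 3 = 6

rB=6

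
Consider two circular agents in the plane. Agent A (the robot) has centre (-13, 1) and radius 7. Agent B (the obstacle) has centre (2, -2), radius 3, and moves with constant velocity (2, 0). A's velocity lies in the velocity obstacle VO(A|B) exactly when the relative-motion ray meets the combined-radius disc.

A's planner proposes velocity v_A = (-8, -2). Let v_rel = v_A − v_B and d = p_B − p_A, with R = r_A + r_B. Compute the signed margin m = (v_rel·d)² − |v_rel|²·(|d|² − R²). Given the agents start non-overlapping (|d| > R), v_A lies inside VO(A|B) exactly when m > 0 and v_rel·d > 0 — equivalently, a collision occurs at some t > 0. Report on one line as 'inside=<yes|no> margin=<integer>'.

d = (15, -3),  |d|² = 234;  R = 7+3 = 10,  c = 234−10² = 134
v_rel = (-10, -2),  |v_rel|² = 104;  v_rel·d = (-10)·(15) + (-2)·(-3) = -144
104·t² + 288·t + 134 = 0  ⇒  m = (-144)² − 104·134 = 6800
m = 6800 > 0,  v_rel·d = -144 < 0  ⇒  outside

inside=no margin=6800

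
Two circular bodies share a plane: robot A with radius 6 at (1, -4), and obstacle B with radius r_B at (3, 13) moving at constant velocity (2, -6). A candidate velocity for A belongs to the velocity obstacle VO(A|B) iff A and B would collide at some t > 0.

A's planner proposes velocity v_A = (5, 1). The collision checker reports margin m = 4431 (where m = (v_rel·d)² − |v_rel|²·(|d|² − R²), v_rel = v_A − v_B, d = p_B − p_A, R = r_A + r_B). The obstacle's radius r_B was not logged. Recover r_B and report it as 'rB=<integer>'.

m = 4431
d = (2, 17);  v_rel = (3, 7),  |v_rel|² = 58
v_rel×d = (3)·(17) − (7)·(2) = 37
since m = R²·58 − 37²:  R² = (1369 + 4431) / 58 = 100
R = √100 = 10  ⇒  r_B = 10 − 6 = 4

rB=4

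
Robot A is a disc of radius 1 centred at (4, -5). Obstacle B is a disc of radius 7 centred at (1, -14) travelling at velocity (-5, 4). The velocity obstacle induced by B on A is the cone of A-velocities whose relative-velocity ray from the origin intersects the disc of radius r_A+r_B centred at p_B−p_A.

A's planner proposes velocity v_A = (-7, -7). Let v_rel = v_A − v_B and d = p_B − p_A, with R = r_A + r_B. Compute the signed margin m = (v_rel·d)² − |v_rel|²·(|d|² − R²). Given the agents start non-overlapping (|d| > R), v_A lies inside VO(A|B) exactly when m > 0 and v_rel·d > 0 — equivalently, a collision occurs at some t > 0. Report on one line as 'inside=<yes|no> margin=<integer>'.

d = (-3, -9),  |d|² = 90;  R = 1+7 = 8,  c = 90−8² = 26
v_rel = (-2, -11),  |v_rel|² = 125;  v_rel·d = (-2)·(-3) + (-11)·(-9) = 105
125·t² − 210·t + 26 = 0  ⇒  m = 105² − 125·26 = 7775
m = 7775 > 0,  v_rel·d = 105 > 0  ⇒  inside

inside=yes margin=7775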